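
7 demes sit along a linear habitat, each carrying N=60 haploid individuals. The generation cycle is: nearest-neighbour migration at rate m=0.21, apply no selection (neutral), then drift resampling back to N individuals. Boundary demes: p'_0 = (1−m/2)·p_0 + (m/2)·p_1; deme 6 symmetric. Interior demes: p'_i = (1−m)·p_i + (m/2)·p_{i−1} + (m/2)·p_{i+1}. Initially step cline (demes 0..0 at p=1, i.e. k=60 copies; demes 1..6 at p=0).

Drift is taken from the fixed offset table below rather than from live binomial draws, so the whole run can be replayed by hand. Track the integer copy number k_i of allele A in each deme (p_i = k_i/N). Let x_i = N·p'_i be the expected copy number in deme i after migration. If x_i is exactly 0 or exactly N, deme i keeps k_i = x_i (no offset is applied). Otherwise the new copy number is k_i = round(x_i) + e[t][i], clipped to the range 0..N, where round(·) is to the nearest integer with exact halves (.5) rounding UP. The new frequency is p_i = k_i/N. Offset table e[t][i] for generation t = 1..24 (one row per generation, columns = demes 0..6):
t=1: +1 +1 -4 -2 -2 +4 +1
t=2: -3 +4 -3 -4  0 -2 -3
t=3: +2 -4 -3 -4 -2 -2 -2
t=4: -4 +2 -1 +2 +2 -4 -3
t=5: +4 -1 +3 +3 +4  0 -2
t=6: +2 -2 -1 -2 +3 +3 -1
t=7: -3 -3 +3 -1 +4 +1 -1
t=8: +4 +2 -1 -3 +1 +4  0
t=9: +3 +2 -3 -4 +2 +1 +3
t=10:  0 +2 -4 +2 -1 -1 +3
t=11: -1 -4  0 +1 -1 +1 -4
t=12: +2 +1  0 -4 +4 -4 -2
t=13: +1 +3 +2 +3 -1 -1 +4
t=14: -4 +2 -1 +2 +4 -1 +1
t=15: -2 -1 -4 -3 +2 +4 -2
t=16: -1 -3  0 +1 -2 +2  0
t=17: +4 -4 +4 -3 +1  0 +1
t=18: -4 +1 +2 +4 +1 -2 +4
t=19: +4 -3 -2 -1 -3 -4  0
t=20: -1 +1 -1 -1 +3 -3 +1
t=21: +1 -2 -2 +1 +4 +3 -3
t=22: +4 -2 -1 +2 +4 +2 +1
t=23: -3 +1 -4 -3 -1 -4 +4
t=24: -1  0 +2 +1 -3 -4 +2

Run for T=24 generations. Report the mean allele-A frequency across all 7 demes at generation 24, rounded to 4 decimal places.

0.1500

t=0: k=[60 0 0 0 0 0 0]
t=1: x=[53.7000 6.3000 0.0000 0.0000 0.0000 0.0000 0.0000] k=[55 7 0 0 0 0 0]
t=2: x=[49.9600 11.3050 0.7350 0.0000 0.0000 0.0000 0.0000] k=[47 15 0 0 0 0 0]
t=3: x=[43.6400 16.7850 1.5750 0.0000 0.0000 0.0000 0.0000] k=[46 13 0 0 0 0 0]
t=4: x=[42.5350 15.1000 1.3650 0.0000 0.0000 0.0000 0.0000] k=[39 17 0 0 0 0 0]
t=5: x=[36.6900 17.5250 1.7850 0.0000 0.0000 0.0000 0.0000] k=[41 17 5 0 0 0 0]
t=6: x=[38.4800 18.2600 5.7350 0.5250 0.0000 0.0000 0.0000] k=[40 16 5 0 0 0 0]
t=7: x=[37.4800 17.3650 5.6300 0.5250 0.0000 0.0000 0.0000] k=[34 14 9 0 0 0 0]
t=8: x=[31.9000 15.5750 8.5800 0.9450 0.0000 0.0000 0.0000] k=[36 18 8 0 0 0 0]
t=9: x=[34.1100 18.8400 8.2100 0.8400 0.0000 0.0000 0.0000] k=[37 21 5 0 0 0 0]
t=10: x=[35.3200 21.0000 6.1550 0.5250 0.0000 0.0000 0.0000] k=[35 23 2 3 0 0 0]
t=11: x=[33.7400 22.0550 4.3100 2.5800 0.3150 0.0000 0.0000] k=[33 18 4 4 0 0 0]
t=12: x=[31.4250 18.1050 5.4700 3.5800 0.4200 0.0000 0.0000] k=[33 19 5 0 4 0 0]
t=13: x=[31.5300 19.0000 5.9450 0.9450 3.1600 0.4200 0.0000] k=[33 22 8 4 2 0 0]
t=14: x=[31.8450 21.6850 9.0500 4.2100 2.0000 0.2100 0.0000] k=[28 24 8 6 6 0 0]
t=15: x=[27.5800 22.7400 9.4700 6.2100 5.3700 0.6300 0.0000] k=[26 22 5 3 7 5 0]
t=16: x=[25.5800 20.6350 6.5750 3.6300 6.3700 4.6850 0.5250] k=[25 18 7 5 4 7 1]
t=17: x=[24.2650 17.5800 7.9450 5.1050 4.4200 6.0550 1.6300] k=[28 14 12 2 5 6 3]
t=18: x=[26.5300 15.2600 11.1600 3.3650 4.7900 5.5800 3.3150] k=[23 16 13 7 6 4 7]
t=19: x=[22.2650 16.4200 12.6850 7.5250 5.8950 4.5250 6.6850] k=[26 13 11 7 3 1 7]
t=20: x=[24.6350 14.1550 10.7900 7.0000 3.2100 1.8400 6.3700] k=[24 15 10 6 6 0 7]
t=21: x=[23.0550 15.4200 10.1050 6.4200 5.3700 1.3650 6.2650] k=[24 13 8 7 9 4 3]
t=22: x=[22.8450 13.6300 8.4200 7.3150 8.2650 4.4200 3.1050] k=[27 12 7 9 12 6 4]
t=23: x=[25.4250 13.0500 7.7350 9.1050 11.0550 6.4200 4.2100] k=[22 14 4 6 10 2 8]
t=24: x=[21.1600 13.7900 5.2600 6.2100 8.7400 3.4700 7.3700] k=[20 14 7 7 6 0 9]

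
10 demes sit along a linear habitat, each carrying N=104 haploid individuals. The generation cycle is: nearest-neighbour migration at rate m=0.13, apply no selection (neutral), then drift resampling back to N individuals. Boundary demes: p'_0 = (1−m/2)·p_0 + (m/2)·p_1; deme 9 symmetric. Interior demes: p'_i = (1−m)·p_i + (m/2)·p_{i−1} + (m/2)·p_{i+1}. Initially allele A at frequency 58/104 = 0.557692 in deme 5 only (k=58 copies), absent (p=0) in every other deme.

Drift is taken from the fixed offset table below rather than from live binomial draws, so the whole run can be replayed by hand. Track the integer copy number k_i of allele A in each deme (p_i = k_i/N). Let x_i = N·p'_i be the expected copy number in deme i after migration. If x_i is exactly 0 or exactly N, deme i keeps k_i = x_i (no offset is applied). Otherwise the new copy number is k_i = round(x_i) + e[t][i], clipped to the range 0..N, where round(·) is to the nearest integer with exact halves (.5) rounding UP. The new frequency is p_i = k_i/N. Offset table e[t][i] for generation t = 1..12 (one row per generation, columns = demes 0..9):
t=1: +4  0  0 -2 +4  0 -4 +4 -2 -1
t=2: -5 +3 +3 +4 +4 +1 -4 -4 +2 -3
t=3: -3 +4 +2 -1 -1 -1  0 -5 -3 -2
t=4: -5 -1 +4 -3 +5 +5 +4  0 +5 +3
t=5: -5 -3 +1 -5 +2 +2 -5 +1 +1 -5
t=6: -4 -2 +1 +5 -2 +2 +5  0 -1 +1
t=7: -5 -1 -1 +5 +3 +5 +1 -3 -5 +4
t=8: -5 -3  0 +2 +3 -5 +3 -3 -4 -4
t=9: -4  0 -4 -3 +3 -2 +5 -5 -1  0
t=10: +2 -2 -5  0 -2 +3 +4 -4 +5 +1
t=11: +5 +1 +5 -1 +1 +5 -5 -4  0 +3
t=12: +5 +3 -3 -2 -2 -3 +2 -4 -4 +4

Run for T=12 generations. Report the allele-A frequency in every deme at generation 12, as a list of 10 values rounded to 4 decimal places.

t=0: k=[0 0 0 0 0 58 0 0 0 0]
t=1: x=[0.0000 0.0000 0.0000 0.0000 3.7700 50.4600 3.7700 0.0000 0.0000 0.0000] k=[0 0 0 0 8 50 0 0 0 0]
t=2: x=[0.0000 0.0000 0.0000 0.5200 10.2100 44.0200 3.2500 0.0000 0.0000 0.0000] k=[0 0 0 5 14 45 0 0 0 0]
t=3: x=[0.0000 0.0000 0.3250 5.2600 15.4300 40.0600 2.9250 0.0000 0.0000 0.0000] k=[0 0 2 4 14 39 3 0 0 0]
t=4: x=[0.0000 0.1300 2.0000 4.5200 14.9750 35.0350 5.1450 0.1950 0.0000 0.0000] k=[0 0 6 2 20 40 9 0 0 0]
t=5: x=[0.0000 0.3900 5.3500 3.4300 20.1300 36.6850 10.4300 0.5850 0.0000 0.0000] k=[0 0 6 0 22 39 5 2 0 0]
t=6: x=[0.0000 0.3900 5.2200 1.8200 21.6750 35.6850 7.0150 2.0650 0.1300 0.0000] k=[0 0 6 7 20 38 12 2 0 0]
t=7: x=[0.0000 0.3900 5.6750 7.7800 20.3250 35.1400 13.0400 2.5200 0.1300 0.0000] k=[0 0 5 13 23 40 14 0 0 0]
t=8: x=[0.0000 0.3250 5.1950 13.1300 23.4550 37.2050 14.7800 0.9100 0.0000 0.0000] k=[0 0 5 15 26 32 18 0 0 0]
t=9: x=[0.0000 0.3250 5.3250 15.0650 25.6750 30.7000 17.7400 1.1700 0.0000 0.0000] k=[0 0 1 12 29 29 23 0 0 0]
t=10: x=[0.0000 0.0650 1.6500 12.3900 27.8950 28.6100 21.8950 1.4950 0.0000 0.0000] k=[0 0 0 12 26 32 26 0 0 0]
t=11: x=[0.0000 0.0000 0.7800 12.1300 25.4800 31.2200 24.7000 1.6900 0.0000 0.0000] k=[0 0 6 11 26 36 20 0 0 0]
t=12: x=[0.0000 0.3900 5.9350 11.6500 25.6750 34.3100 19.7400 1.3000 0.0000 0.0000] k=[0 3 3 10 24 31 22 0 0 0]

[0.0000, 0.0288, 0.0288, 0.0962, 0.2308, 0.2981, 0.2115, 0.0000, 0.0000, 0.0000]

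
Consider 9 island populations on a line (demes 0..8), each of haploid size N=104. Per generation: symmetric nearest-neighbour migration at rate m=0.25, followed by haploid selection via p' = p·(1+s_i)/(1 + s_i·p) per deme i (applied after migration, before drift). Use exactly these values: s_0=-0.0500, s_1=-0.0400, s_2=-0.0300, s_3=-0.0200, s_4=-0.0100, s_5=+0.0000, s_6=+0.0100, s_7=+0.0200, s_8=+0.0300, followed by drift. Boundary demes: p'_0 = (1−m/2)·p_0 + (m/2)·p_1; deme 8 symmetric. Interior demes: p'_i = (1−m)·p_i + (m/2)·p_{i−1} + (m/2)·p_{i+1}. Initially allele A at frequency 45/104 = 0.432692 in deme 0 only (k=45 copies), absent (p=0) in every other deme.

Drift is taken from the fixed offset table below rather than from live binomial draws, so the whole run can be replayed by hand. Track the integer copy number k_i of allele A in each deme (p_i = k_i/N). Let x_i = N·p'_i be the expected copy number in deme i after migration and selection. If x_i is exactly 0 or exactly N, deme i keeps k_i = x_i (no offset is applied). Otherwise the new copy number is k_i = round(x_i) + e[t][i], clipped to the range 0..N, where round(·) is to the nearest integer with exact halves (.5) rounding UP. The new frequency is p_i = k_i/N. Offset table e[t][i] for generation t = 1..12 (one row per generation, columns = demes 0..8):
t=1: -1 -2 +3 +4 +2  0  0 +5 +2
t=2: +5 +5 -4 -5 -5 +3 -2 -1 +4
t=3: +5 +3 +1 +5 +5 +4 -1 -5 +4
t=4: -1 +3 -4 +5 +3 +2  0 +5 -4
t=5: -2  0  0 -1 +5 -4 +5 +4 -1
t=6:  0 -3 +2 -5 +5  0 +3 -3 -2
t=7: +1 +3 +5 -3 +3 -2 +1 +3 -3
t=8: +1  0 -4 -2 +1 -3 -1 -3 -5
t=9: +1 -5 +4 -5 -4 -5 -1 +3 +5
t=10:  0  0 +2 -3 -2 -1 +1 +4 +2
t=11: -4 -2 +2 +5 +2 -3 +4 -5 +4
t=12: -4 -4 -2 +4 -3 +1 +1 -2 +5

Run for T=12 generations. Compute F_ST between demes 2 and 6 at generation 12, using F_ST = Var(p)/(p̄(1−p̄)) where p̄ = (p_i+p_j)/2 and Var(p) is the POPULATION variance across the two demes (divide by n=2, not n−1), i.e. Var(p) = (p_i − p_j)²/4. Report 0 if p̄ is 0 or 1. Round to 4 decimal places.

t=0: k=[45 0 0 0 0 0 0 0 0]
t=1: x=[38.1280 5.4117 0.0000 0.0000 0.0000 0.0000 0.0000 0.0000 0.0000] k=[37 3 0 0 0 0 0 0 0]
t=2: x=[31.6102 6.6175 0.3638 0.0000 0.0000 0.0000 0.0000 0.0000 0.0000] k=[37 12 0 0 0 0 0 0 0]
t=3: x=[32.7140 13.1489 1.4556 0.0000 0.0000 0.0000 0.0000 0.0000 0.0000] k=[38 16 2 0 0 0 0 0 0]
t=4: x=[34.0648 16.4274 3.3984 0.2450 0.0000 0.0000 0.0000 0.0000 0.0000] k=[33 19 0 5 0 0 0 0 0]
t=5: x=[30.1403 17.7656 2.9125 3.6777 0.6188 0.0000 0.0000 0.0000 0.0000] k=[28 18 3 3 6 0 0 0 0]
t=6: x=[25.7436 16.7922 4.7354 3.3096 4.8285 0.7500 0.0000 0.0000 0.0000] k=[26 14 7 0 10 1 0 0 0]
t=7: x=[23.5524 14.1194 6.8037 2.0834 7.5543 2.0000 0.1262 0.0000 0.0000] k=[25 17 12 0 11 0 1 0 0]
t=8: x=[23.0661 16.7922 10.8260 2.8191 8.1740 1.5000 0.7574 0.1275 0.0000] k=[24 17 7 1 9 0 0 0 0]
t=9: x=[22.2157 16.0627 7.2908 2.6964 6.8108 1.1250 0.0000 0.0000 0.0000] k=[23 11 11 0 3 0 0 0 0]
t=10: x=[20.6383 12.0580 9.3622 1.7156 2.2280 0.3750 0.0000 0.0000 0.0000] k=[21 12 11 0 0 0 0 0 0]
t=11: x=[19.0634 12.5427 9.4842 1.3479 0.0000 0.0000 0.0000 0.0000 0.0000] k=[15 11 11 6 0 0 0 0 0]
t=12: x=[13.8717 11.0890 10.0940 5.7640 0.7426 0.0000 0.0000 0.0000 0.0000] k=[10 7 8 10 0 0 0 0 0]

0.0400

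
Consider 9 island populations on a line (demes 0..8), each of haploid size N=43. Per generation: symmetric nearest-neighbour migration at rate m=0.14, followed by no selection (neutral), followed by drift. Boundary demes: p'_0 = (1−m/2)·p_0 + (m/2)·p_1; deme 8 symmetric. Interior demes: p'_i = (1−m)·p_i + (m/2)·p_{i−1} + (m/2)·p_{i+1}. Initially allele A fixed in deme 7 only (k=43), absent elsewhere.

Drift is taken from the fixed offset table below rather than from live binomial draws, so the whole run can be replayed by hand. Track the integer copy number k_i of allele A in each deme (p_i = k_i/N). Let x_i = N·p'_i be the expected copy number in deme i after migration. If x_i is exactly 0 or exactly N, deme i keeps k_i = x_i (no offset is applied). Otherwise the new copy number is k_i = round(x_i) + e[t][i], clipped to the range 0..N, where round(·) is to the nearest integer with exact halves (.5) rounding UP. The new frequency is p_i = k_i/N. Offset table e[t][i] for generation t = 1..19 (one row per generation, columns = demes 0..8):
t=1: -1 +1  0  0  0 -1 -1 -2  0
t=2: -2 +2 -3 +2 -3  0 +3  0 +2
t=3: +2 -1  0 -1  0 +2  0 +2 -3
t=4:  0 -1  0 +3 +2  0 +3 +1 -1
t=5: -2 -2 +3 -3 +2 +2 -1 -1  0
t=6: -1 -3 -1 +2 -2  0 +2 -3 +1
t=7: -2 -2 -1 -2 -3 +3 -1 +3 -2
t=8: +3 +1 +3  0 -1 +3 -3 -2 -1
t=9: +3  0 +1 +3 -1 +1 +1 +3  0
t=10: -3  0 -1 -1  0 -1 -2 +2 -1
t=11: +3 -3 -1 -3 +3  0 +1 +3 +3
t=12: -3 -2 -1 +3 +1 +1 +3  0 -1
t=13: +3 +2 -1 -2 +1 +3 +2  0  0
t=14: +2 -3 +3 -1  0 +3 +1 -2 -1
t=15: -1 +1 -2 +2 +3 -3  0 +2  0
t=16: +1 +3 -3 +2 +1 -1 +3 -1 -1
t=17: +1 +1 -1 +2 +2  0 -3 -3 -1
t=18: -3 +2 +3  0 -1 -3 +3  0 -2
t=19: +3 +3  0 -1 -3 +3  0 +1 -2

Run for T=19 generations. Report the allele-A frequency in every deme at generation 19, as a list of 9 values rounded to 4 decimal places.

[0.0698, 0.1860, 0.0930, 0.1395, 0.1860, 0.3023, 0.4419, 0.3721, 0.1628]

t=0: k=[0 0 0 0 0 0 0 43 0]
t=1: x=[0.0000 0.0000 0.0000 0.0000 0.0000 0.0000 3.0100 36.9800 3.0100] k=[0 0 0 0 0 0 2 35 3]
t=2: x=[0.0000 0.0000 0.0000 0.0000 0.0000 0.1400 4.1700 30.4500 5.2400] k=[0 0 0 0 0 0 7 30 7]
t=3: x=[0.0000 0.0000 0.0000 0.0000 0.0000 0.4900 8.1200 26.7800 8.6100] k=[0 0 0 0 0 2 8 29 6]
t=4: x=[0.0000 0.0000 0.0000 0.0000 0.1400 2.2800 9.0500 25.9200 7.6100] k=[0 0 0 0 2 2 12 27 7]
t=5: x=[0.0000 0.0000 0.0000 0.1400 1.8600 2.7000 12.3500 24.5500 8.4000] k=[0 0 0 0 4 5 11 24 8]
t=6: x=[0.0000 0.0000 0.0000 0.2800 3.7900 5.3500 11.4900 21.9700 9.1200] k=[0 0 0 2 2 5 13 19 10]
t=7: x=[0.0000 0.0000 0.1400 1.8600 2.2100 5.3500 12.8600 17.9500 10.6300] k=[0 0 0 0 0 8 12 21 9]
t=8: x=[0.0000 0.0000 0.0000 0.0000 0.5600 7.7200 12.3500 19.5300 9.8400] k=[0 0 0 0 0 11 9 18 9]
t=9: x=[0.0000 0.0000 0.0000 0.0000 0.7700 10.0900 9.7700 16.7400 9.6300] k=[0 0 0 0 0 11 11 20 10]
t=10: x=[0.0000 0.0000 0.0000 0.0000 0.7700 10.2300 11.6300 18.6700 10.7000] k=[0 0 0 0 1 9 10 21 10]
t=11: x=[0.0000 0.0000 0.0000 0.0700 1.4900 8.5100 10.7000 19.4600 10.7700] k=[0 0 0 0 4 9 12 22 14]
t=12: x=[0.0000 0.0000 0.0000 0.2800 4.0700 8.8600 12.4900 20.7400 14.5600] k=[0 0 0 3 5 10 15 21 14]
t=13: x=[0.0000 0.0000 0.2100 2.9300 5.2100 10.0000 15.0700 20.0900 14.4900] k=[0 0 0 1 6 13 17 20 14]
t=14: x=[0.0000 0.0000 0.0700 1.2800 6.1400 12.7900 16.9300 19.3700 14.4200] k=[0 0 3 0 6 16 18 17 13]
t=15: x=[0.0000 0.2100 2.5800 0.6300 6.2800 15.4400 17.7900 16.7900 13.2800] k=[0 1 1 3 9 12 18 19 13]
t=16: x=[0.0700 0.9300 1.1400 3.2800 8.7900 12.2100 17.6500 18.5100 13.4200] k=[1 4 0 5 10 11 21 18 12]
t=17: x=[1.2100 3.5100 0.6300 5.0000 9.7200 11.6300 20.0900 17.7900 12.4200] k=[2 5 0 7 12 12 17 15 11]
t=18: x=[2.2100 4.4400 0.8400 6.8600 11.6500 12.3500 16.5100 14.8600 11.2800] k=[0 6 4 7 11 9 20 15 9]
t=19: x=[0.4200 5.4400 4.3500 7.0700 10.5800 9.9100 18.8800 14.9300 9.4200] k=[3 8 4 6 8 13 19 16 7]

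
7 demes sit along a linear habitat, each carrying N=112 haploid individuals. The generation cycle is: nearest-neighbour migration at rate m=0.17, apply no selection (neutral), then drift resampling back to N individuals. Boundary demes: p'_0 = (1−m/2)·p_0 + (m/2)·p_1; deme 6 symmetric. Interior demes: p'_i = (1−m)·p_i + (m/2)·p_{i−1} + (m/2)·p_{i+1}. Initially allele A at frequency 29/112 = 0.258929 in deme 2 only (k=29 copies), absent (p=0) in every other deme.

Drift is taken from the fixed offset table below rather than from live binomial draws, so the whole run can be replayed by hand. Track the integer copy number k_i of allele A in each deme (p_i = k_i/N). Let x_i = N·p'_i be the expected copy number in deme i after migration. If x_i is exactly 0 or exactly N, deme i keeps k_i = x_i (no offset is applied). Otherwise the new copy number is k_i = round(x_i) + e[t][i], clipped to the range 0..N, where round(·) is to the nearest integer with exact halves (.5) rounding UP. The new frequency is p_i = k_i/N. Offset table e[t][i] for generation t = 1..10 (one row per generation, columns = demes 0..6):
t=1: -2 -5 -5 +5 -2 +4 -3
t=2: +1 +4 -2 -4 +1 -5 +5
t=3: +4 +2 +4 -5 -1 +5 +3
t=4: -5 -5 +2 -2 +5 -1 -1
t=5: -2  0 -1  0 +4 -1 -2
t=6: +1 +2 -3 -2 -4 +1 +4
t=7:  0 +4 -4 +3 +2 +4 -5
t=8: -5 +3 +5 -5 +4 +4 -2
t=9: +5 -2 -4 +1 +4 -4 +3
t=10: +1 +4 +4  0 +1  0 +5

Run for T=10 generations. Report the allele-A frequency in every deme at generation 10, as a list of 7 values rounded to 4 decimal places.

[0.0625, 0.1071, 0.0804, 0.0357, 0.1071, 0.0536, 0.0804]

t=0: k=[0 0 29 0 0 0 0]
t=1: x=[0.0000 2.4650 24.0700 2.4650 0.0000 0.0000 0.0000] k=[0 0 19 7 0 0 0]
t=2: x=[0.0000 1.6150 16.3650 7.4250 0.5950 0.0000 0.0000] k=[0 6 14 3 2 0 0]
t=3: x=[0.5100 6.1700 12.3850 3.8500 1.9150 0.1700 0.0000] k=[5 8 16 0 1 5 0]
t=4: x=[5.2550 8.4250 13.9600 1.4450 1.2550 4.2350 0.4250] k=[0 3 16 0 6 3 0]
t=5: x=[0.2550 3.8500 13.5350 1.8700 5.2350 3.0000 0.2550] k=[0 4 13 2 9 2 0]
t=6: x=[0.3400 4.4250 11.3000 3.5300 7.8100 2.4250 0.1700] k=[1 6 8 2 4 3 4]
t=7: x=[1.4250 5.7450 7.3200 2.6800 3.7450 3.1700 3.9150] k=[1 10 3 6 6 7 0]
t=8: x=[1.7650 8.6400 3.8500 5.7450 6.0850 6.3200 0.5950] k=[0 12 9 1 10 10 0]
t=9: x=[1.0200 10.7250 8.5750 2.4450 9.2350 9.1500 0.8500] k=[6 9 5 3 13 5 4]
t=10: x=[6.2550 8.4050 5.1700 4.0200 11.4700 5.5950 4.0850] k=[7 12 9 4 12 6 9]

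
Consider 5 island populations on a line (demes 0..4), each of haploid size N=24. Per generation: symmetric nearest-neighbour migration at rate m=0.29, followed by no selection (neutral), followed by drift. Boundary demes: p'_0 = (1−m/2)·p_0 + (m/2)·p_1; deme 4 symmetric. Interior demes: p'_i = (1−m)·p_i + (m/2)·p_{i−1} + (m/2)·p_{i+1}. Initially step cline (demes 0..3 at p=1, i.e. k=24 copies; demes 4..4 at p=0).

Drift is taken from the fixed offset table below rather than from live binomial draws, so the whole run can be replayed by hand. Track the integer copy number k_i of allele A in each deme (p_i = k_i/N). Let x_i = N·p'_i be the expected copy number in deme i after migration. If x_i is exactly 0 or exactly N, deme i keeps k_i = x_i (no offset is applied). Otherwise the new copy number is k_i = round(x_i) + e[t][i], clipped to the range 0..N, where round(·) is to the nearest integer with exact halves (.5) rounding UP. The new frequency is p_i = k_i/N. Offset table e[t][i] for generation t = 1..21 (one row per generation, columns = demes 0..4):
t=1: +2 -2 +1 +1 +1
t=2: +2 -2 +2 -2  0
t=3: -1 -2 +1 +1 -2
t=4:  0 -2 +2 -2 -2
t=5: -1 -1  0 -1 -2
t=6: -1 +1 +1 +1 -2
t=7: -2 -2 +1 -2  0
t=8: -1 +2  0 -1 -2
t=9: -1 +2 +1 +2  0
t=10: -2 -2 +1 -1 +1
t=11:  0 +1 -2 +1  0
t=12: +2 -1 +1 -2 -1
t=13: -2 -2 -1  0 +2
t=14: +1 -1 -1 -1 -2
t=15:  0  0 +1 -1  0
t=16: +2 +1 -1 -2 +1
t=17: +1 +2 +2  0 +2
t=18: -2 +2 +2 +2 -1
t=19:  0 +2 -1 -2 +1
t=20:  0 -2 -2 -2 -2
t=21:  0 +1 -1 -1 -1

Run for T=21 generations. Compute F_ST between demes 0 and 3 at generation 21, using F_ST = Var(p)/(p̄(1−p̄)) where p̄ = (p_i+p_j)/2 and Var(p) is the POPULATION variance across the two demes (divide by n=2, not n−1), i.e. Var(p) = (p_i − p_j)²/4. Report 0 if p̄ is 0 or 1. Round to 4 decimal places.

t=0: k=[24 24 24 24 0]
t=1: x=[24.0000 24.0000 24.0000 20.5200 3.4800] k=[24 24 24 22 4]
t=2: x=[24.0000 24.0000 23.7100 19.6800 6.6100] k=[24 24 24 18 7]
t=3: x=[24.0000 24.0000 23.1300 17.2750 8.5950] k=[24 24 24 18 7]
t=4: x=[24.0000 24.0000 23.1300 17.2750 8.5950] k=[24 24 24 15 7]
t=5: x=[24.0000 24.0000 22.6950 15.1450 8.1600] k=[24 24 23 14 6]
t=6: x=[24.0000 23.8550 21.8400 14.1450 7.1600] k=[24 24 23 15 5]
t=7: x=[24.0000 23.8550 21.9850 14.7100 6.4500] k=[24 22 23 13 6]
t=8: x=[23.7100 22.4350 21.4050 13.4350 7.0150] k=[23 24 21 12 5]
t=9: x=[23.1450 23.4200 20.1300 12.2900 6.0150] k=[22 24 21 14 6]
t=10: x=[22.2900 23.2750 20.4200 13.8550 7.1600] k=[20 21 21 13 8]
t=11: x=[20.1450 20.8550 19.8400 13.4350 8.7250] k=[20 22 18 14 9]
t=12: x=[20.2900 21.1300 18.0000 13.8550 9.7250] k=[22 20 19 12 9]
t=13: x=[21.7100 20.1450 18.1300 12.5800 9.4350] k=[20 18 17 13 11]
t=14: x=[19.7100 18.1450 16.5650 13.2900 11.2900] k=[21 17 16 12 9]
t=15: x=[20.4200 17.4350 15.5650 12.1450 9.4350] k=[20 17 17 11 9]
t=16: x=[19.5650 17.4350 16.1300 11.5800 9.2900] k=[22 18 15 10 10]
t=17: x=[21.4200 18.1450 14.7100 10.7250 10.0000] k=[22 20 17 11 12]
t=18: x=[21.7100 19.8550 16.5650 12.0150 11.8550] k=[20 22 19 14 11]
t=19: x=[20.2900 21.2750 18.7100 14.2900 11.4350] k=[20 23 18 12 12]
t=20: x=[20.4350 21.8400 17.8550 12.8700 12.0000] k=[20 20 16 11 10]
t=21: x=[20.0000 19.4200 15.8550 11.5800 10.1450] k=[20 20 15 11 9]

0.1537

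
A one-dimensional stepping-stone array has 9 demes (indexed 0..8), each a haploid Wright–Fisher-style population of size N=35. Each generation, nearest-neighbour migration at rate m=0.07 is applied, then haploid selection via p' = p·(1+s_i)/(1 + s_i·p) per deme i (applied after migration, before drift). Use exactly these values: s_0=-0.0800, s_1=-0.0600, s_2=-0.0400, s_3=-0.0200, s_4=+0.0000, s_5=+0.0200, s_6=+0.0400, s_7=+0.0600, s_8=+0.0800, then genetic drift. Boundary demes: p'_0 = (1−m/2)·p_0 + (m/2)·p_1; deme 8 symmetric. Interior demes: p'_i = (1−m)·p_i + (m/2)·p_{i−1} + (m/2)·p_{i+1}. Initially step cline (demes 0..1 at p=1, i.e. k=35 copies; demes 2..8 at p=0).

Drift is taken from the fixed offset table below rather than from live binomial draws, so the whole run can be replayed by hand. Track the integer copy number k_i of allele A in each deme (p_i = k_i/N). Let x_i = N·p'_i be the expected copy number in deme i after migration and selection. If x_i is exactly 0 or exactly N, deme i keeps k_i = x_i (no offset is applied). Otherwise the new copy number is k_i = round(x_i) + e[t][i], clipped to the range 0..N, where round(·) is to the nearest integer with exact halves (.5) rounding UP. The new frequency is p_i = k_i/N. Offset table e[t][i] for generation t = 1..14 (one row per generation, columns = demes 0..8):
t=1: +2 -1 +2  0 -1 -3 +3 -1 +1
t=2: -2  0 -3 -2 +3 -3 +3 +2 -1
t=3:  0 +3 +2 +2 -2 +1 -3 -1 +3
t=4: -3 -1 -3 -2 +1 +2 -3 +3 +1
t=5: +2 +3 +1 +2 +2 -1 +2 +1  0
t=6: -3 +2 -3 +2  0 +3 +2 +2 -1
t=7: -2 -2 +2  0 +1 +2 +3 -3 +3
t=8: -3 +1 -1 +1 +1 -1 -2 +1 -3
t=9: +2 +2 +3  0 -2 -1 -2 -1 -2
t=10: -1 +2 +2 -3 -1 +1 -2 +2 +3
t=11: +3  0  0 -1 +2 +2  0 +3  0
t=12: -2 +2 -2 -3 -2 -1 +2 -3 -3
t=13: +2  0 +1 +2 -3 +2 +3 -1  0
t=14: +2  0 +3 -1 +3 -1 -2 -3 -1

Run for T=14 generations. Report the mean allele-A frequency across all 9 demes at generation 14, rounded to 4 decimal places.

0.2794

t=0: k=[35 35 0 0 0 0 0 0 0]
t=1: x=[35.0000 33.6997 1.1776 0.0000 0.0000 0.0000 0.0000 0.0000 0.0000] k=[35 33 3 0 0 0 0 0 0]
t=2: x=[34.9239 31.8469 3.8044 0.1029 0.0000 0.0000 0.0000 0.0000 0.0000] k=[33 32 1 0 0 0 0 0 0]
t=3: x=[32.7992 30.7231 1.9726 0.0343 0.0000 0.0000 0.0000 0.0000 0.0000] k=[33 34 4 2 0 0 0 0 0]
t=4: x=[32.8745 32.7903 4.8082 1.9622 0.0700 0.0000 0.0000 0.0000 0.0000] k=[30 32 2 0 1 0 0 0 0]
t=5: x=[29.7061 30.6497 2.8706 0.1029 0.9300 0.0357 0.0000 0.0000 0.0000] k=[32 34 4 2 3 0 0 0 0]
t=6: x=[31.8382 32.7534 4.8082 2.0654 2.8600 0.1071 0.0000 0.0000 0.0000] k=[29 35 2 4 3 3 0 0 0]
t=7: x=[28.7958 33.5515 3.1075 3.8256 3.0350 2.9480 0.1092 0.0000 0.0000] k=[27 32 5 4 4 5 3 0 0]
t=8: x=[26.6568 30.6497 5.7122 3.9634 4.0350 4.9790 3.0732 0.1113 0.0000] k=[24 32 5 5 5 4 1 1 0]
t=9: x=[23.6501 30.5397 5.7462 4.9140 4.9650 3.9996 1.1478 1.0212 0.0378] k=[26 33 9 5 3 3 0 0 0]
t=10: x=[25.6863 31.7364 9.4164 4.9830 3.0700 2.9480 0.1092 0.0000 0.0000] k=[25 34 11 2 2 4 0 0 0]
t=11: x=[24.7202 32.7534 11.1772 2.2717 2.0700 3.8574 0.1456 0.0000 0.0000] k=[28 33 11 1 4 6 0 0 0]
t=12: x=[27.7052 31.8838 11.1082 1.4271 3.9650 5.8154 0.2183 0.0000 0.0000] k=[26 34 9 0 2 5 2 0 0]
t=13: x=[25.7227 32.7164 9.2790 0.3774 2.0350 4.8725 2.1115 0.0742 0.0000] k=[28 33 10 2 0 7 5 0 0]
t=14: x=[27.7052 31.8469 10.2270 2.1685 0.3150 6.7928 5.0625 0.1854 0.0000] k=[30 32 13 1 3 6 3 0 0]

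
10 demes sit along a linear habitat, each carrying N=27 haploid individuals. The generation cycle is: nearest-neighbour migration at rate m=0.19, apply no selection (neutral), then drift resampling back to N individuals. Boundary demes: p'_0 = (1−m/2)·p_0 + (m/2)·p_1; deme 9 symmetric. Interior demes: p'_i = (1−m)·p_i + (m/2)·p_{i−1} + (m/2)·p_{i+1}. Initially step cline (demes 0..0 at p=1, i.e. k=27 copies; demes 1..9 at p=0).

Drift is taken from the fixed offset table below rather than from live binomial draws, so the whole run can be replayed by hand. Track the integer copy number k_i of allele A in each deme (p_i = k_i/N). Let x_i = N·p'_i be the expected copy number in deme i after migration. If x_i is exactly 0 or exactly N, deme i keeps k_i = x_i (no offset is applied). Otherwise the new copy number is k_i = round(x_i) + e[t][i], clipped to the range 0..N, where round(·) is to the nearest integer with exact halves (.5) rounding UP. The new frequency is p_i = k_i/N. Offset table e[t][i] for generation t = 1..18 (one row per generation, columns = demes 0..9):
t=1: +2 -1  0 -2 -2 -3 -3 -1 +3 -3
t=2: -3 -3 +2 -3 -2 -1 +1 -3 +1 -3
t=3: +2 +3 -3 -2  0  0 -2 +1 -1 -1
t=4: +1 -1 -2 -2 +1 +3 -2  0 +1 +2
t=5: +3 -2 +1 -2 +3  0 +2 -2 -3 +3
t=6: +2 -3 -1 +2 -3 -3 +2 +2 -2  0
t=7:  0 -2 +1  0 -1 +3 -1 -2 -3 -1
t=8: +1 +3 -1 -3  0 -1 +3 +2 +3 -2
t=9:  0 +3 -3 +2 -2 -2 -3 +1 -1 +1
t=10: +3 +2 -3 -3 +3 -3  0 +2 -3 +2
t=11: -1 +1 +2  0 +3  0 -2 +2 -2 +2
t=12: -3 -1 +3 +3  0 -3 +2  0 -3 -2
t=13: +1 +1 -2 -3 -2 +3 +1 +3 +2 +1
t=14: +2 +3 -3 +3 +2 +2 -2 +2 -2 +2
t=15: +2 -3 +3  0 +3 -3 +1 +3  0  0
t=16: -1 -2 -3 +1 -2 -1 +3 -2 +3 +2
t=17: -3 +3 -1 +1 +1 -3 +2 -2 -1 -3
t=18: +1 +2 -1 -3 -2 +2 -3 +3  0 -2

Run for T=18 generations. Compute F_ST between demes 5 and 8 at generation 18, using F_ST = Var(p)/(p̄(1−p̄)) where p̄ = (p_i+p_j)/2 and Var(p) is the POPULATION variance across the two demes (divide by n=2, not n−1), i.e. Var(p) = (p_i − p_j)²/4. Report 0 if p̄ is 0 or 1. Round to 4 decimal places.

t=0: k=[27 0 0 0 0 0 0 0 0 0]
t=1: x=[24.4350 2.5650 0.0000 0.0000 0.0000 0.0000 0.0000 0.0000 0.0000 0.0000] k=[26 2 0 0 0 0 0 0 0 0]
t=2: x=[23.7200 4.0900 0.1900 0.0000 0.0000 0.0000 0.0000 0.0000 0.0000 0.0000] k=[21 1 2 0 0 0 0 0 0 0]
t=3: x=[19.1000 2.9950 1.7150 0.1900 0.0000 0.0000 0.0000 0.0000 0.0000 0.0000] k=[21 6 0 0 0 0 0 0 0 0]
t=4: x=[19.5750 6.8550 0.5700 0.0000 0.0000 0.0000 0.0000 0.0000 0.0000 0.0000] k=[21 6 0 0 0 0 0 0 0 0]
t=5: x=[19.5750 6.8550 0.5700 0.0000 0.0000 0.0000 0.0000 0.0000 0.0000 0.0000] k=[23 5 2 0 0 0 0 0 0 0]
t=6: x=[21.2900 6.4250 2.0950 0.1900 0.0000 0.0000 0.0000 0.0000 0.0000 0.0000] k=[23 3 1 2 0 0 0 0 0 0]
t=7: x=[21.1000 4.7100 1.2850 1.7150 0.1900 0.0000 0.0000 0.0000 0.0000 0.0000] k=[21 3 2 2 0 0 0 0 0 0]
t=8: x=[19.2900 4.6150 2.0950 1.8100 0.1900 0.0000 0.0000 0.0000 0.0000 0.0000] k=[20 8 1 0 0 0 0 0 0 0]
t=9: x=[18.8600 8.4750 1.5700 0.0950 0.0000 0.0000 0.0000 0.0000 0.0000 0.0000] k=[19 11 0 2 0 0 0 0 0 0]
t=10: x=[18.2400 10.7150 1.2350 1.6200 0.1900 0.0000 0.0000 0.0000 0.0000 0.0000] k=[21 13 0 0 3 0 0 0 0 0]
t=11: x=[20.2400 12.5250 1.2350 0.2850 2.4300 0.2850 0.0000 0.0000 0.0000 0.0000] k=[19 14 3 0 5 0 0 0 0 0]
t=12: x=[18.5250 13.4300 3.7600 0.7600 4.0500 0.4750 0.0000 0.0000 0.0000 0.0000] k=[16 12 7 4 4 0 0 0 0 0]
t=13: x=[15.6200 11.9050 7.1900 4.2850 3.6200 0.3800 0.0000 0.0000 0.0000 0.0000] k=[17 13 5 1 2 3 0 0 0 0]
t=14: x=[16.6200 12.6200 5.3800 1.4750 2.0000 2.6200 0.2850 0.0000 0.0000 0.0000] k=[19 16 2 4 4 5 0 0 0 0]
t=15: x=[18.7150 14.9550 3.5200 3.8100 4.0950 4.4300 0.4750 0.0000 0.0000 0.0000] k=[21 12 7 4 7 1 1 0 0 0]
t=16: x=[20.1450 12.3800 7.1900 4.5700 6.1450 1.5700 0.9050 0.0950 0.0000 0.0000] k=[19 10 4 6 4 1 4 0 0 0]
t=17: x=[18.1450 10.2850 4.7600 5.6200 3.9050 1.5700 3.3350 0.3800 0.0000 0.0000] k=[15 13 4 7 5 0 5 0 0 0]
t=18: x=[14.8100 12.3350 5.1400 6.5250 4.7150 0.9500 4.0500 0.4750 0.0000 0.0000] k=[16 14 4 4 3 3 1 3 0 0]

0.0588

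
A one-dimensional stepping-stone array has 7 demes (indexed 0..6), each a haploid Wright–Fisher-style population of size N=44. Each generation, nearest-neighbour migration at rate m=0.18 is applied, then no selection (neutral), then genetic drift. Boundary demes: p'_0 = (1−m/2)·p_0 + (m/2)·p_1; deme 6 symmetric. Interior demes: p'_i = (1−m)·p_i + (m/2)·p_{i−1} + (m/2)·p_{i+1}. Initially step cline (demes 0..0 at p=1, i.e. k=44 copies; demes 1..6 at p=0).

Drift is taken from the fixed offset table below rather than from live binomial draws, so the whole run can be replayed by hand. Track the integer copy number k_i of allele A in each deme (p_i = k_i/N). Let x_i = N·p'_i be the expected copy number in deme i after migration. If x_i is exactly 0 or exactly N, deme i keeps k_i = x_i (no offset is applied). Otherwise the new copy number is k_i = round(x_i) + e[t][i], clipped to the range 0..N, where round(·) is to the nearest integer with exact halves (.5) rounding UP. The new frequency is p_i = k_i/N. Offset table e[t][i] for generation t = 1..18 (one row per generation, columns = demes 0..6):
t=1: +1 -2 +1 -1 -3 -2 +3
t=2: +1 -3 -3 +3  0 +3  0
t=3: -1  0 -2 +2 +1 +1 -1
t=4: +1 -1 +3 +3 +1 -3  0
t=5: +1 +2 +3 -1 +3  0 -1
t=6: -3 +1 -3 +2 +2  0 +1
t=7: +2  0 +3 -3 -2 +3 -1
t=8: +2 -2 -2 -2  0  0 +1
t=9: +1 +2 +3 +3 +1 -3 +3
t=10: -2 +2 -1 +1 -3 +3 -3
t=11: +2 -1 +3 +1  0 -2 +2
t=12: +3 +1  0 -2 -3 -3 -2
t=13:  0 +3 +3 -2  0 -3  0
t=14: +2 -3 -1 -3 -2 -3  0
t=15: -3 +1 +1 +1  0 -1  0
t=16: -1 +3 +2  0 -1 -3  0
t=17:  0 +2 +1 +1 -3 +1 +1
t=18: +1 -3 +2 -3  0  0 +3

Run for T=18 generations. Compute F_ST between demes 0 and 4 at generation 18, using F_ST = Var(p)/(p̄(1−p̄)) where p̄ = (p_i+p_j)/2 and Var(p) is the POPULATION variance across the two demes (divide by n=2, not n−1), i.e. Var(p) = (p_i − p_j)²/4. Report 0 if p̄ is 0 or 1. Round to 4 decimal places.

t=0: k=[44 0 0 0 0 0 0]
t=1: x=[40.0400 3.9600 0.0000 0.0000 0.0000 0.0000 0.0000] k=[41 2 0 0 0 0 0]
t=2: x=[37.4900 5.3300 0.1800 0.0000 0.0000 0.0000 0.0000] k=[38 2 0 0 0 0 0]
t=3: x=[34.7600 5.0600 0.1800 0.0000 0.0000 0.0000 0.0000] k=[34 5 0 0 0 0 0]
t=4: x=[31.3900 7.1600 0.4500 0.0000 0.0000 0.0000 0.0000] k=[32 6 3 0 0 0 0]
t=5: x=[29.6600 8.0700 3.0000 0.2700 0.0000 0.0000 0.0000] k=[31 10 6 0 0 0 0]
t=6: x=[29.1100 11.5300 5.8200 0.5400 0.0000 0.0000 0.0000] k=[26 13 3 3 0 0 0]
t=7: x=[24.8300 13.2700 3.9000 2.7300 0.2700 0.0000 0.0000] k=[27 13 7 0 0 0 0]
t=8: x=[25.7400 13.7200 6.9100 0.6300 0.0000 0.0000 0.0000] k=[28 12 5 0 0 0 0]
t=9: x=[26.5600 12.8100 5.1800 0.4500 0.0000 0.0000 0.0000] k=[28 15 8 3 0 0 0]
t=10: x=[26.8300 15.5400 8.1800 3.1800 0.2700 0.0000 0.0000] k=[25 18 7 4 0 0 0]
t=11: x=[24.3700 17.6400 7.7200 3.9100 0.3600 0.0000 0.0000] k=[26 17 11 5 0 0 0]
t=12: x=[25.1900 17.2700 11.0000 5.0900 0.4500 0.0000 0.0000] k=[28 18 11 3 0 0 0]
t=13: x=[27.1000 18.2700 10.9100 3.4500 0.2700 0.0000 0.0000] k=[27 21 14 1 0 0 0]
t=14: x=[26.4600 20.9100 13.4600 2.0800 0.0900 0.0000 0.0000] k=[28 18 12 0 0 0 0]
t=15: x=[27.1000 18.3600 11.4600 1.0800 0.0000 0.0000 0.0000] k=[24 19 12 2 0 0 0]
t=16: x=[23.5500 18.8200 11.7300 2.7200 0.1800 0.0000 0.0000] k=[23 22 14 3 0 0 0]
t=17: x=[22.9100 21.3700 13.7300 3.7200 0.2700 0.0000 0.0000] k=[23 23 15 5 0 0 0]
t=18: x=[23.0000 22.2800 14.8200 5.4500 0.4500 0.0000 0.0000] k=[24 19 17 2 0 0 0]

0.3750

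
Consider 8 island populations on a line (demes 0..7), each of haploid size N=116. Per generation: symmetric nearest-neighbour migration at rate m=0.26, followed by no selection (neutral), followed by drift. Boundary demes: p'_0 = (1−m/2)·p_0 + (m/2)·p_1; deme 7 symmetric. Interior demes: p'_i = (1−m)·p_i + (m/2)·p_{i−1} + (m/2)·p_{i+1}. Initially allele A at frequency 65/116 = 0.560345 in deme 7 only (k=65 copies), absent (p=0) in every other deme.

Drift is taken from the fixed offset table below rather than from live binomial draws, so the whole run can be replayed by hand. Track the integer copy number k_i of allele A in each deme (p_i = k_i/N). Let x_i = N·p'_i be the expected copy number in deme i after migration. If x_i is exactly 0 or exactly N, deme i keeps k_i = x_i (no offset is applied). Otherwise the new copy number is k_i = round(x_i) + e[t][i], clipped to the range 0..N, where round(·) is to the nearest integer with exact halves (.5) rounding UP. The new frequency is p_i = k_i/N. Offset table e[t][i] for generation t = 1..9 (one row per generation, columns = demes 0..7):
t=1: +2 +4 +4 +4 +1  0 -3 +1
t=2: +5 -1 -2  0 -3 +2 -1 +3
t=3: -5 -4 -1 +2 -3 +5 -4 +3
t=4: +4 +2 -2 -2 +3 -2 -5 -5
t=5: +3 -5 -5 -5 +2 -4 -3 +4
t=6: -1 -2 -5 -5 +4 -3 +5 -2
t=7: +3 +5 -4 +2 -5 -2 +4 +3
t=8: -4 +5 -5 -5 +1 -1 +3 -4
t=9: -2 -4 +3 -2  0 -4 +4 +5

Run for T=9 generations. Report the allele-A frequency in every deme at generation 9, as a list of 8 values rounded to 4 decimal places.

t=0: k=[0 0 0 0 0 0 0 65]
t=1: x=[0.0000 0.0000 0.0000 0.0000 0.0000 0.0000 8.4500 56.5500] k=[0 0 0 0 0 0 5 58]
t=2: x=[0.0000 0.0000 0.0000 0.0000 0.0000 0.6500 11.2400 51.1100] k=[0 0 0 0 0 3 10 54]
t=3: x=[0.0000 0.0000 0.0000 0.0000 0.3900 3.5200 14.8100 48.2800] k=[0 0 0 0 0 9 11 51]
t=4: x=[0.0000 0.0000 0.0000 0.0000 1.1700 8.0900 15.9400 45.8000] k=[0 0 0 0 4 6 11 41]
t=5: x=[0.0000 0.0000 0.0000 0.5200 3.7400 6.3900 14.2500 37.1000] k=[0 0 0 0 6 2 11 41]
t=6: x=[0.0000 0.0000 0.0000 0.7800 4.7000 3.6900 13.7300 37.1000] k=[0 0 0 0 9 1 19 35]
t=7: x=[0.0000 0.0000 0.0000 1.1700 6.7900 4.3800 18.7400 32.9200] k=[0 0 0 3 2 2 23 36]
t=8: x=[0.0000 0.0000 0.3900 2.4800 2.1300 4.7300 21.9600 34.3100] k=[0 0 0 0 3 4 25 30]
t=9: x=[0.0000 0.0000 0.0000 0.3900 2.7400 6.6000 22.9200 29.3500] k=[0 0 0 0 3 3 27 34]

[0.0000, 0.0000, 0.0000, 0.0000, 0.0259, 0.0259, 0.2328, 0.2931]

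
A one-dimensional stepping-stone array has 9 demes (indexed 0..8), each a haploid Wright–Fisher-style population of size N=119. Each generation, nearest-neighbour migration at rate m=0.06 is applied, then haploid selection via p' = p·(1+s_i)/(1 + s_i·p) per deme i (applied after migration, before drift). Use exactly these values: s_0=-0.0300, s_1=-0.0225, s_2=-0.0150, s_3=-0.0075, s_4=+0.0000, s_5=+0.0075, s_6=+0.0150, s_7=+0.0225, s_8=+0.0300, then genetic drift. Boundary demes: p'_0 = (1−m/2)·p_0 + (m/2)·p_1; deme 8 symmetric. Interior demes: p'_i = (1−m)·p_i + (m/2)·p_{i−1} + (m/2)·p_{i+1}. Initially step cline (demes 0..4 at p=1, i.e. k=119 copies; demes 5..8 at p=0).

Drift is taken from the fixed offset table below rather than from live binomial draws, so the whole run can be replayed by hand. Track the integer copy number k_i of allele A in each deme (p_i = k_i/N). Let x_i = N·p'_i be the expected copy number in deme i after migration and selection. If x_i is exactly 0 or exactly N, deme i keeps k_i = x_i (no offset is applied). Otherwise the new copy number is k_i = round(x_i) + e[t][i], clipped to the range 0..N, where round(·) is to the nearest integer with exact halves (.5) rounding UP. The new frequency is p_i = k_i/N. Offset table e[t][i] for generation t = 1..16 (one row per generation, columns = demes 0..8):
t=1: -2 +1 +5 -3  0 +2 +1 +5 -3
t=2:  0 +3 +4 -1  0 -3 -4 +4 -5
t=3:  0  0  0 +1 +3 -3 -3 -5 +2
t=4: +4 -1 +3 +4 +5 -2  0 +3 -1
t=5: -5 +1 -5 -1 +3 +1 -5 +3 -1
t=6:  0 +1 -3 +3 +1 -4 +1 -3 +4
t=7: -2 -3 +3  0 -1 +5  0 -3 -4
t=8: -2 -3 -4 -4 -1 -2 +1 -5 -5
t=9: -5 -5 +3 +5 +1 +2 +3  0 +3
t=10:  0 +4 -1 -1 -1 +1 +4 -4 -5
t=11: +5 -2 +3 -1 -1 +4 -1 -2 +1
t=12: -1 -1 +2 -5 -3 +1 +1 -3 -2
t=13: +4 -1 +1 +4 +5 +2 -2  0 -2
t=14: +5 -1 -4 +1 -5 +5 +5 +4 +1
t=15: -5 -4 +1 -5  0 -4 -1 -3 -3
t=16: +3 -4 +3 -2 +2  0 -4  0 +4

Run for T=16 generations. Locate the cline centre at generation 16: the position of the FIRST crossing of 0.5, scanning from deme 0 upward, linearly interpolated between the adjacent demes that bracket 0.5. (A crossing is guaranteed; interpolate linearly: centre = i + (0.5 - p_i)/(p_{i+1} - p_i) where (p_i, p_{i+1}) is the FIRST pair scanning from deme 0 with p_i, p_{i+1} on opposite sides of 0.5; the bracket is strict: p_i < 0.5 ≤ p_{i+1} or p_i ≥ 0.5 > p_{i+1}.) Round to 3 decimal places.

t=0: k=[119 119 119 119 119 0 0 0 0]
t=1: x=[119.0000 119.0000 119.0000 119.0000 115.4300 3.5960 0.0000 0.0000 0.0000] k=[119 119 119 119 115 6 0 0 0]
t=2: x=[119.0000 119.0000 119.0000 118.8791 111.8500 9.1529 0.1827 0.0000 0.0000] k=[119 119 119 118 112 6 0 0 0]
t=3: x=[119.0000 119.0000 118.9695 117.8414 109.0000 9.0624 0.1827 0.0000 0.0000] k=[119 119 119 119 112 6 0 0 0]
t=4: x=[119.0000 119.0000 119.0000 118.7884 109.0300 9.0624 0.1827 0.0000 0.0000] k=[119 119 119 119 114 7 0 0 0]
t=5: x=[119.0000 119.0000 119.0000 118.8489 110.9400 10.0687 0.2131 0.0000 0.0000] k=[119 119 119 118 114 11 0 0 0]
t=6: x=[119.0000 119.0000 118.9695 117.9018 111.0300 13.8512 0.3349 0.0000 0.0000] k=[119 119 116 119 112 10 1 0 0]
t=7: x=[119.0000 118.9079 116.1381 118.6977 109.1500 12.8755 1.2584 0.0307 0.0000] k=[119 116 119 119 108 18 1 0 0]
t=8: x=[118.9072 116.1167 118.9086 118.6675 105.6300 20.3156 1.5019 0.0307 0.0000] k=[117 113 115 115 105 18 3 0 0]
t=9: x=[116.8156 113.0527 114.8803 114.6687 102.6900 20.2854 3.4090 0.0920 0.0000] k=[112 108 118 119 104 22 6 0 0]
t=10: x=[111.6734 108.1986 117.7109 118.5164 101.9900 24.1234 6.3894 0.1840 0.0000] k=[112 112 117 118 101 25 10 0 0]
t=11: x=[111.7966 112.0016 116.8483 117.4485 99.2300 26.9856 10.2891 0.3067 0.0000] k=[117 110 119 116 98 31 9 0 0]
t=12: x=[116.7230 110.2982 118.6345 115.5247 96.5300 32.5263 9.5196 0.2761 0.0000] k=[116 109 119 111 94 34 11 0 0]
t=13: x=[115.6935 109.3093 118.4518 110.6719 92.7100 35.2952 11.5139 0.3374 0.0000] k=[119 108 119 115 98 37 10 0 0]
t=14: x=[118.6598 108.4431 118.5432 114.5781 96.6800 38.2136 10.6535 0.3067 0.0000] k=[119 107 115 116 92 43 16 4 0]
t=15: x=[118.6289 107.3633 114.7282 115.2226 91.2500 43.8667 16.6622 4.3319 0.1236] k=[114 103 116 110 91 40 16 1 0]
t=16: x=[113.5128 103.4144 115.3773 109.5447 90.0400 41.0106 16.4803 1.4516 0.0309] k=[117 99 118 108 92 41 12 1 4]

4.637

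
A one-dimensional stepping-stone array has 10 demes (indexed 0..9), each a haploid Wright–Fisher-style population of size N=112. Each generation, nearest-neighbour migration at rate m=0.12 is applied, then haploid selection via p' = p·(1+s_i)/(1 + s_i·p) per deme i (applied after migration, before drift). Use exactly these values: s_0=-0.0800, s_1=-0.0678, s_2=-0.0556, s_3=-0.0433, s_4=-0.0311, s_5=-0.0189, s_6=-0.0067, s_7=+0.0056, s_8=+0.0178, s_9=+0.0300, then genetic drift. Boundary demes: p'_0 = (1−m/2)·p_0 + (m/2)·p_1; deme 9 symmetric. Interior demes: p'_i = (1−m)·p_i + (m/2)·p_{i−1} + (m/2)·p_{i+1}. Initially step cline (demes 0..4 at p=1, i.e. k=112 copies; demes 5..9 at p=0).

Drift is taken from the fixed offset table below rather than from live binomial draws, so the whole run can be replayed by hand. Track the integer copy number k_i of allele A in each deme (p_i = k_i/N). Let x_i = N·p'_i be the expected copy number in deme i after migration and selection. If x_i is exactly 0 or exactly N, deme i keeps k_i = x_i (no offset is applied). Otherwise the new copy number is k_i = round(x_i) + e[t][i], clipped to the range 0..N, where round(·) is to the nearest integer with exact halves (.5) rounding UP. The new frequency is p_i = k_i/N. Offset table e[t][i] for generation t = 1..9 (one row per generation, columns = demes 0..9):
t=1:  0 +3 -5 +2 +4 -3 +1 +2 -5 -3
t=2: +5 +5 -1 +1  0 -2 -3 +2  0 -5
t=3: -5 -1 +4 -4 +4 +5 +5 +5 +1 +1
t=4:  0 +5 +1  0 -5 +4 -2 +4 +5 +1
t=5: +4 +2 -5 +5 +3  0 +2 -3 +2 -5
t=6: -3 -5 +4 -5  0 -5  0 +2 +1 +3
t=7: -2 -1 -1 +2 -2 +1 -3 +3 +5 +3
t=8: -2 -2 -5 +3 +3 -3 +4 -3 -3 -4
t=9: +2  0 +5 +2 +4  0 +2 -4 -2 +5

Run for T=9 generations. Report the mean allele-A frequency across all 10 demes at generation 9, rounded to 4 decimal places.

0.5009

t=0: k=[112 112 112 112 112 0 0 0 0 0]
t=1: x=[112.0000 112.0000 112.0000 112.0000 105.0776 6.6005 0.0000 0.0000 0.0000 0.0000] k=[112 112 112 112 109 4 0 0 0 0]
t=2: x=[112.0000 112.0000 112.0000 111.8119 102.6118 9.8866 0.2384 0.0000 0.0000 0.0000] k=[112 112 112 112 103 8 0 0 0 0]
t=3: x=[112.0000 112.0000 112.0000 111.4357 97.4446 12.9991 0.4768 0.0000 0.0000 0.0000] k=[112 112 112 107 101 18 5 0 0 0]
t=4: x=[112.0000 112.0000 111.6824 106.7218 95.9505 21.8623 5.4451 0.3017 0.0000 0.0000] k=[112 112 112 107 91 26 3 4 0 0]
t=5: x=[112.0000 112.0000 111.6824 106.0973 87.4599 28.1163 4.4114 3.7200 0.2443 0.0000] k=[112 112 107 111 90 28 6 1 2 0]
t=6: x=[112.0000 111.6782 107.2885 109.3895 86.9306 29.9792 6.9759 1.3675 1.8519 0.1236] k=[112 107 111 104 87 25 7 3 3 3]
t=7: x=[111.6740 107.2294 110.2438 103.0419 83.6360 27.2447 7.7911 3.2576 3.0519 3.0875] k=[110 106 109 105 82 28 5 6 8 6]
t=8: x=[109.5694 106.0358 108.3852 103.5195 79.4149 29.4440 6.3993 6.0921 7.8884 6.2933] k=[108 104 103 107 82 26 10 3 5 2]
t=9: x=[107.4064 103.6536 102.8297 104.9741 79.4149 27.9974 10.4760 3.5592 4.7801 2.2441] k=[109 104 108 107 83 28 12 0 3 7]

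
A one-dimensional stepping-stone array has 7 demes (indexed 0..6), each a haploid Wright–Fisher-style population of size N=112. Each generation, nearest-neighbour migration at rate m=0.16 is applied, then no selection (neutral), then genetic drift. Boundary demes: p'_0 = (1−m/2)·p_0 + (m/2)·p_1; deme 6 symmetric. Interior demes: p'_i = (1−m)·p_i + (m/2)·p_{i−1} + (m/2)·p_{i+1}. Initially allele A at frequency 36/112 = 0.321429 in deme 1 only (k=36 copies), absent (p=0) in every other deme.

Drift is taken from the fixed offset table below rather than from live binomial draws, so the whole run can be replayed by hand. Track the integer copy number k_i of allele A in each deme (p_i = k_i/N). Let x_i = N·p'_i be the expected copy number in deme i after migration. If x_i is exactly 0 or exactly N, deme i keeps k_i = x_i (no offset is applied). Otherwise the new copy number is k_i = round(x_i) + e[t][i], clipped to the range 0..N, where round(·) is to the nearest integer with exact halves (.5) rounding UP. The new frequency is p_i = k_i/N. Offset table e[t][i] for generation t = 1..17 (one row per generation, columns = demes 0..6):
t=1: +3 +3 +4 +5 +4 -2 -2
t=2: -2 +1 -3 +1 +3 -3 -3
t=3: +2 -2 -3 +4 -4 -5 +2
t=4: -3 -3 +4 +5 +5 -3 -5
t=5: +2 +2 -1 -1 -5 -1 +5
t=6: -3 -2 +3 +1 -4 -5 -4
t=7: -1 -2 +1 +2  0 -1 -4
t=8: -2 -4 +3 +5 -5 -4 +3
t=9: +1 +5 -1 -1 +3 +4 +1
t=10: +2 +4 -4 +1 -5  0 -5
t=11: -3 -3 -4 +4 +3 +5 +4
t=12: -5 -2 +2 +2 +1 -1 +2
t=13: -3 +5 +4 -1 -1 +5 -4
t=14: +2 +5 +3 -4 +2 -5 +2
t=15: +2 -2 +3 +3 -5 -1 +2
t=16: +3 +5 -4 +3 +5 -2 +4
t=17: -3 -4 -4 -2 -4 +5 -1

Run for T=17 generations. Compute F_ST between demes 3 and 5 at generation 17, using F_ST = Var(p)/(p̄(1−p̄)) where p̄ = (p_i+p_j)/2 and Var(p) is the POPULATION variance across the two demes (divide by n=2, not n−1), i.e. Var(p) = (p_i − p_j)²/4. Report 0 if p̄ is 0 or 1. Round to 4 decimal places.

t=0: k=[0 36 0 0 0 0 0]
t=1: x=[2.8800 30.2400 2.8800 0.0000 0.0000 0.0000 0.0000] k=[6 33 7 0 0 0 0]
t=2: x=[8.1600 28.7600 8.5200 0.5600 0.0000 0.0000 0.0000] k=[6 30 6 2 0 0 0]
t=3: x=[7.9200 26.1600 7.6000 2.1600 0.1600 0.0000 0.0000] k=[10 24 5 6 0 0 0]
t=4: x=[11.1200 21.3600 6.6000 5.4400 0.4800 0.0000 0.0000] k=[8 18 11 10 5 0 0]
t=5: x=[8.8000 16.6400 11.4800 9.6800 5.0000 0.4000 0.0000] k=[11 19 10 9 0 0 0]
t=6: x=[11.6400 17.6400 10.6400 8.3600 0.7200 0.0000 0.0000] k=[9 16 14 9 0 0 0]
t=7: x=[9.5600 15.2800 13.7600 8.6800 0.7200 0.0000 0.0000] k=[9 13 15 11 1 0 0]
t=8: x=[9.3200 12.8400 14.5200 10.5200 1.7200 0.0800 0.0000] k=[7 9 18 16 0 0 0]
t=9: x=[7.1600 9.5600 17.1200 14.8800 1.2800 0.0000 0.0000] k=[8 15 16 14 4 0 0]
t=10: x=[8.5600 14.5200 15.7600 13.3600 4.4800 0.3200 0.0000] k=[11 19 12 14 0 0 0]
t=11: x=[11.6400 17.8000 12.7200 12.7200 1.1200 0.0000 0.0000] k=[9 15 9 17 4 0 0]
t=12: x=[9.4800 14.0400 10.1200 15.3200 4.7200 0.3200 0.0000] k=[4 12 12 17 6 0 0]
t=13: x=[4.6400 11.3600 12.4000 15.7200 6.4000 0.4800 0.0000] k=[2 16 16 15 5 5 0]
t=14: x=[3.1200 14.8800 15.9200 14.2800 5.8000 4.6000 0.4000] k=[5 20 19 10 8 0 2]
t=15: x=[6.2000 18.7200 18.3600 10.5600 7.5200 0.8000 1.8400] k=[8 17 21 14 3 0 4]
t=16: x=[8.7200 16.6000 20.1200 13.6800 3.6400 0.5600 3.6800] k=[12 22 16 17 9 0 8]
t=17: x=[12.8000 20.7200 16.5600 16.2800 8.9200 1.3600 7.3600] k=[10 17 13 14 5 6 6]

0.0157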